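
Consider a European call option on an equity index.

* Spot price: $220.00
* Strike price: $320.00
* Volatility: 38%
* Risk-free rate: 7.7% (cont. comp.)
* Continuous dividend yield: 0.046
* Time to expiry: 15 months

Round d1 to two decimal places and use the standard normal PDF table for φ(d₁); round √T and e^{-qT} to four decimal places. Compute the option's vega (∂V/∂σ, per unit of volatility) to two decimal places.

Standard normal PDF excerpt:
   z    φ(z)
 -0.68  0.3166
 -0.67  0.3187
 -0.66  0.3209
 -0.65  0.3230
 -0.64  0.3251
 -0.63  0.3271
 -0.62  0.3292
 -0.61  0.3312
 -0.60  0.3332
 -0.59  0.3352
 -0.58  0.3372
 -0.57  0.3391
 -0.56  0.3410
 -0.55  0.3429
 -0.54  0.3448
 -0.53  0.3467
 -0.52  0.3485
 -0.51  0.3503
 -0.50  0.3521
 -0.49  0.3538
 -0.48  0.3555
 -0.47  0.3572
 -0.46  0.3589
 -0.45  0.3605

78.30

σ√T = 0.38 × 1.1180 = 0.4249
d₁ = [ln(220/320) + (0.077 − 0.046 + 0.38²/2)·1.25] / 0.4249 = [-0.3747 + 0.1290] / 0.4249 = -0.5783 → -0.58
√T = √1.25 = 1.1180
φ(d₁) = φ(-0.58) = 0.3372
e^(−qT) = e^(−0.046·1.25) = 0.9441
vega = S·e^(−qT)·φ(d₁)·√T = 220·0.9441·0.3372·1.1180 = 78.3015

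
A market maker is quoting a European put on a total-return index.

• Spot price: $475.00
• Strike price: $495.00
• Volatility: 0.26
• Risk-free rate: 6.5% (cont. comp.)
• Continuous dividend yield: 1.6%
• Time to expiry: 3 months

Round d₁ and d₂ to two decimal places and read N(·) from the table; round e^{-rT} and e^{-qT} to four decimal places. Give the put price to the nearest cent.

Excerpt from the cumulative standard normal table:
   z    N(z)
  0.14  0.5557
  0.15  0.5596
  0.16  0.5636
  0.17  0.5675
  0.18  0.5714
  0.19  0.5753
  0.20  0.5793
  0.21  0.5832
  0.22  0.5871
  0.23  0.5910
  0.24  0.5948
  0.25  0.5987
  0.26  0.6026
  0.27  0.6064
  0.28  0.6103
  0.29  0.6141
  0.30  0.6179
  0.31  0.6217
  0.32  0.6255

$32.45

σ√T = 0.26 × 0.5000 = 0.1300
d₁ = [ln(475/495) + (0.065 − 0.016 + 0.26²/2)·0.25] / 0.1300 = [-0.0412 + 0.0207] / 0.1300 = -0.1580 ≈ -0.16
d₂ = d₁ − σ√T = -0.1580 − 0.1300 = -0.2880 ≈ -0.29
e^(−qT) = e^(−0.016·0.25) = 0.9960;  e^(−rT) = e^(−0.065·0.25) = 0.9839
N(−d₂) = N(0.29) = 0.6141;  N(−d₁) = N(0.16) = 0.5636
P = 495·0.9839·0.6141 − 475·0.9960·0.5636 = 299.0854 − 266.6392 = 32.4463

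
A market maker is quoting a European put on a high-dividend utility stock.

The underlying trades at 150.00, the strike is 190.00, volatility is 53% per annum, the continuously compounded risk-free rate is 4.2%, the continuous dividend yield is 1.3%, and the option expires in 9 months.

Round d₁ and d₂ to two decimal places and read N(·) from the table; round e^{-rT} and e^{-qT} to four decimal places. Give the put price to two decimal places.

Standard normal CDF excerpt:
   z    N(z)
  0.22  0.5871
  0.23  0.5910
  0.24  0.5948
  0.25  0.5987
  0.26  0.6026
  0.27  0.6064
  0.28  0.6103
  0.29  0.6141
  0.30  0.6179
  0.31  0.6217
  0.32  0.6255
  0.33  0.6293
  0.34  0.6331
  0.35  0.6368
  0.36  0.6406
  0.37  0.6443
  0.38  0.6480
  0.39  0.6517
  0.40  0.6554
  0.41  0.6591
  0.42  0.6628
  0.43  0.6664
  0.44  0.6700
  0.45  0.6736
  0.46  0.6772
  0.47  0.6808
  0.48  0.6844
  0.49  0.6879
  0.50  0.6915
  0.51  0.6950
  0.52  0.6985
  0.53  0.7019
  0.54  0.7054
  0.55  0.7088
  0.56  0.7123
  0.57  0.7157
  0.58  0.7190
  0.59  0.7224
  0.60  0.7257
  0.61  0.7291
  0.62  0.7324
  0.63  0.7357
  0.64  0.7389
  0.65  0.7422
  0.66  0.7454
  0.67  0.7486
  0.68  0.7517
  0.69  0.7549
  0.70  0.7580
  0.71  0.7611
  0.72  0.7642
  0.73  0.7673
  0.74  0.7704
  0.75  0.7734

51.20

σ√T = 0.53·√0.75 = 0.4590
d₁ = [ln(150/190) + (0.042 − 0.013 + 0.53²/2)·0.75] / 0.4590 = [-0.2364 + 0.1271] / 0.4590 = -0.2381 which rounds to -0.24
d₂ = d₁ − σ√T = -0.2381 − 0.4590 = -0.6971 which rounds to -0.70
e^(−qT) = e^(−0.013·0.75) = 0.9903;  e^(−rT) = e^(−0.042·0.75) = 0.9690
N(−d₂) = N(0.70) = 0.7580;  N(−d₁) = N(0.24) = 0.5948
P = 190·0.9690·0.7580 − 150·0.9903·0.5948 = 139.5554 − 88.3546 = 51.2008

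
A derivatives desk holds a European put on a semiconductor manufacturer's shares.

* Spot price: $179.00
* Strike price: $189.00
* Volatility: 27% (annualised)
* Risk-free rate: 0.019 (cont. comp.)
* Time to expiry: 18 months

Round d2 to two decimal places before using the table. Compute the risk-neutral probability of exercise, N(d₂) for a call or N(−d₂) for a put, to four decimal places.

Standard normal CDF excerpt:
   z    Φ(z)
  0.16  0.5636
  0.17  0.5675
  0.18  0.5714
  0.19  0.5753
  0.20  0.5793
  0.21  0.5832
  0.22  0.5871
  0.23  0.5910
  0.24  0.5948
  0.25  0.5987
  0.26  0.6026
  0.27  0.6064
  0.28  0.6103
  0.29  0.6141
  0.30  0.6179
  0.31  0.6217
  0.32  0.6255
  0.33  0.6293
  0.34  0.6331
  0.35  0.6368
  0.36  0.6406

0.5948

σ√T = 0.27·√1.5 = 0.3307
d₁ = [ln(179/189) + (0.019 + 0.27²/2)·1.5] / 0.3307 = [-0.0544 + 0.0832] / 0.3307 = 0.0871 which rounds to 0.09
d₂ = d₁ − σ√T = 0.0871 − 0.3307 = -0.2435 which rounds to -0.24
Pr(exercise) under Q = N(−d₂) = N(0.24) = 0.5948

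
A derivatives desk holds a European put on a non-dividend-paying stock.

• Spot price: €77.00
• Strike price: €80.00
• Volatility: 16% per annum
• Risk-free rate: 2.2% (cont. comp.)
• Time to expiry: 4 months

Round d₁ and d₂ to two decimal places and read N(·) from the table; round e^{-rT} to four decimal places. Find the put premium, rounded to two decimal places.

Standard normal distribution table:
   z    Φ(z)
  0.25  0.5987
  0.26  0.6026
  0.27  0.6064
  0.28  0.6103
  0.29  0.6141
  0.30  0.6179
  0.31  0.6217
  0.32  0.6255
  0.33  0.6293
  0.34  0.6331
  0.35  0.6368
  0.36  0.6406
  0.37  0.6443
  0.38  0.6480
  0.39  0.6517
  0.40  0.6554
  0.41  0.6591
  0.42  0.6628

σ√T = 0.16 × 0.5774 = 0.0924
d₁ = [ln(77/80) + (0.022 + 0.16²/2)·0.3333] / 0.0924 = [-0.0382 + 0.0116] / 0.0924 = -0.2882 ≈ -0.29
d₂ = d₁ − σ√T = -0.2882 − 0.0924 = -0.3806 ≈ -0.38
exp(−rT) = exp(−0.022·0.3333) = 0.9927
P = 80·0.9927·N(0.38) − 77·N(0.29) = 80·0.9927·0.6480 − 77·0.6141 = 51.4616 − 47.2857 = 4.1759

€4.18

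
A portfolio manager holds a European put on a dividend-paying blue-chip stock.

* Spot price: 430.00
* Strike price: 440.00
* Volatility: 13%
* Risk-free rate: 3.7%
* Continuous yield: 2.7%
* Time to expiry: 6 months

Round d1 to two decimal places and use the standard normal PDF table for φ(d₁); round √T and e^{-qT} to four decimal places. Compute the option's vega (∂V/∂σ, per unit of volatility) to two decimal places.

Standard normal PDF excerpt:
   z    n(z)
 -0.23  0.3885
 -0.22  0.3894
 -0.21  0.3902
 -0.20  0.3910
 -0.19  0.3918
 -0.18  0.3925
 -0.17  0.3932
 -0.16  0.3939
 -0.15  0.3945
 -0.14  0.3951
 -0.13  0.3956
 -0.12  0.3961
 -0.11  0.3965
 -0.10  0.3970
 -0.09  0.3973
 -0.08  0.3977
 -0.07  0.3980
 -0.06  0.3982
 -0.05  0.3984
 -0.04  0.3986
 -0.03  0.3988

σ√T = 0.13 × 0.7071 = 0.0919
d₁ = [ln(430/440) + (0.037 − 0.027 + 0.13²/2)·0.5] / 0.0919 = [-0.0230 + 0.0092] / 0.0919 = -0.1497 ≈ -0.15
√T = √0.5 = 0.7071
φ(d₁) = φ(-0.15) = 0.3945
exp(−qT) = exp(−0.027·0.5) = 0.9866
vega = S·exp(−qT)·φ(d₁)·√T = 430·0.9866·0.3945·0.7071 = 118.3416
(Vega is the same for a European call and put with the same parameters.)

118.34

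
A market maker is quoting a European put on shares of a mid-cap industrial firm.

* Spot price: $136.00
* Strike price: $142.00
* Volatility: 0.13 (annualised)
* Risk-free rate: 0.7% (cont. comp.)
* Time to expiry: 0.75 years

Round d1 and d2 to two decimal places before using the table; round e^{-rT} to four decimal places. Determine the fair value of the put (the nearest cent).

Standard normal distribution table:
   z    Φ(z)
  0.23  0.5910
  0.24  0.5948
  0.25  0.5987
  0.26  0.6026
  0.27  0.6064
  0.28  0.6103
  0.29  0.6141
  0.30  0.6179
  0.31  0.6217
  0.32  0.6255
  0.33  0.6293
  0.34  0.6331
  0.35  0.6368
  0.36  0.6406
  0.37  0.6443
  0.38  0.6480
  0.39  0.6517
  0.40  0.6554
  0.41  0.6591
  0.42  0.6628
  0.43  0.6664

σ√T = 0.13·√0.75 = 0.1126
d₁ = [ln(136/142) + (0.007 + 0.13²/2)·0.75] / 0.1126 = [-0.0432 + 0.0116] / 0.1126 = -0.2805 which rounds to -0.28
d₂ = d₁ − σ√T = -0.2805 − 0.1126 = -0.3931 which rounds to -0.39
exp(−rT) = exp(−0.007·0.75) = 0.9948
P = 142·0.9948·N(0.39) − 136·N(0.28) = 142·0.9948·0.6517 − 136·0.6103 = 92.0602 − 83.0008 = 9.0594

$9.06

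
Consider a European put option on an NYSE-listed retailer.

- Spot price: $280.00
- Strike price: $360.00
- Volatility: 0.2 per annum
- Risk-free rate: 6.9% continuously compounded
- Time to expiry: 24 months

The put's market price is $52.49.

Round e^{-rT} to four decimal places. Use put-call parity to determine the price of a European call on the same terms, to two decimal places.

$18.89

exp(−rT) = exp(−0.069·2) = 0.8711
Put-call parity: C − P = S − K·e^(−rT) = 280 − 360·0.8711 = 280 − 313.5960 = -33.5960
C = P + (C − P) = 52.49 + (-33.5960) = 18.8940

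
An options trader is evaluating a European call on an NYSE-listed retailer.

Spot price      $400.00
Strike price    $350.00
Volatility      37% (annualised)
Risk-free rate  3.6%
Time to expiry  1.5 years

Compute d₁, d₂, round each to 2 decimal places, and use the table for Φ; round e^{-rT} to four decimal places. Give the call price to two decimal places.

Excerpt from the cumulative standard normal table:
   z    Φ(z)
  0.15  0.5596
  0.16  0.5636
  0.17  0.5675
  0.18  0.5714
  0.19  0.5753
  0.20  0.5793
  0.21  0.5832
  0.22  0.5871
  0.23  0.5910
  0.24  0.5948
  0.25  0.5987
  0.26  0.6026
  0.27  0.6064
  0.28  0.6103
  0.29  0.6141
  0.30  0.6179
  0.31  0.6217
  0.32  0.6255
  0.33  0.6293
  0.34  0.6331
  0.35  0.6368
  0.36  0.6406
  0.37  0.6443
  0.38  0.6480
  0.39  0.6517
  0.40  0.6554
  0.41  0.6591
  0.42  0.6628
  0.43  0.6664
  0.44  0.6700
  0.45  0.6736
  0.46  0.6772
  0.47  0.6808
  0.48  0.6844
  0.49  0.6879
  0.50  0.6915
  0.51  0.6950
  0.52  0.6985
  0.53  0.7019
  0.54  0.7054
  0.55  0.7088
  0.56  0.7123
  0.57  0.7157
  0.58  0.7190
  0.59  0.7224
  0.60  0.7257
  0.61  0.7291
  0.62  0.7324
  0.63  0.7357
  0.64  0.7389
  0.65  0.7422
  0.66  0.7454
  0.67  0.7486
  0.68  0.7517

$104.80

σ√T = 0.37·√1.5 = 0.4532
d₁ = [ln(400/350) + (0.036 + ½·0.37²)·1.5] / (σ√T) = (0.1335 + 0.1567) / 0.4532 = 0.6404 ⇒ 0.64
d₂ = 0.6404 − 0.4532 = 0.1873 ⇒ 0.19
e^(−rT) = e^(−0.036·1.5) = 0.9474
N(d₁) = N(0.64) = 0.7389;  N(d₂) = N(0.19) = 0.5753
C = 400·0.7389 − 350·0.9474·0.5753 = 295.5600 − 190.7637 = 104.7963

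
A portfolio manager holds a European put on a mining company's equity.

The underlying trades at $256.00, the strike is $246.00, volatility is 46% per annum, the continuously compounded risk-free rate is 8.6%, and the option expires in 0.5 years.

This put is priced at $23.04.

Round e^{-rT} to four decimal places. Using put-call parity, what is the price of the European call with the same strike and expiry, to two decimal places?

$43.40

e^(−rT) = e^(−0.086·0.5) = 0.9579
Put-call parity: C − P = S − K·e^(−rT) = 256 − 246·0.9579 = 256 − 235.6434 = 20.3566
C = P + (C − P) = 23.04 + (20.3566) = 43.3966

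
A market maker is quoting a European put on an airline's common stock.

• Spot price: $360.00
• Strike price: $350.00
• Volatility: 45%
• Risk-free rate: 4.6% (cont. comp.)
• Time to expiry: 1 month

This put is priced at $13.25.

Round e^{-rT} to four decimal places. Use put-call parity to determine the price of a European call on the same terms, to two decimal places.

e^(−rT) = e^(−0.046·0.08333) = 0.9962
Put-call parity: C − P = S − K·e^(−rT) = 360 − 350·0.9962 = 360 − 348.6700 = 11.3300
C = P + (C − P) = 13.25 + (11.3300) = 24.5800

$24.58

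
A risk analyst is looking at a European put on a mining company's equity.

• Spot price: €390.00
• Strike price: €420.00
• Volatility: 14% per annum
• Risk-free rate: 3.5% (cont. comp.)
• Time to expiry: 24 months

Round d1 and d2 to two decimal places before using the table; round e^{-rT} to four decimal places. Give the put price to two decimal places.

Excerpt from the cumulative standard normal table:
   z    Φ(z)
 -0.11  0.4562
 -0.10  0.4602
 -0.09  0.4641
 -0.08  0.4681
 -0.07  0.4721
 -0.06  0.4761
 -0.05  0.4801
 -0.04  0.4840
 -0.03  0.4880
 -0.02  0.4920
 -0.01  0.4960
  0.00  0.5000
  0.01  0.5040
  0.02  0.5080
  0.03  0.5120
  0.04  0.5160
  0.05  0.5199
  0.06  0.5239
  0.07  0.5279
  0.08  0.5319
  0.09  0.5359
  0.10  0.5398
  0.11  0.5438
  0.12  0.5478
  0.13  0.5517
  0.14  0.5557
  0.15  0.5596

T = 2;  σ√T = 0.1980
ln(S/K) + (r + σ²/2)T = ln(390/420) + (0.035 + 0.14²/2)·2 = -0.0741 + 0.0896 = 0.0155
d₁ = 0.0155 / 0.1980 = 0.0782 ≈ 0.08
d₂ = d₁ − σ√T = 0.0782 − 0.1980 = -0.1197 ≈ -0.12
e^(−rT) = e^(−0.035·2) = 0.9324
P = 420·0.9324·N(0.12) − 390·N(-0.08) = 420·0.9324·0.5478 − 390·0.4681 = 214.5229 − 182.5590 = 31.9639

€31.96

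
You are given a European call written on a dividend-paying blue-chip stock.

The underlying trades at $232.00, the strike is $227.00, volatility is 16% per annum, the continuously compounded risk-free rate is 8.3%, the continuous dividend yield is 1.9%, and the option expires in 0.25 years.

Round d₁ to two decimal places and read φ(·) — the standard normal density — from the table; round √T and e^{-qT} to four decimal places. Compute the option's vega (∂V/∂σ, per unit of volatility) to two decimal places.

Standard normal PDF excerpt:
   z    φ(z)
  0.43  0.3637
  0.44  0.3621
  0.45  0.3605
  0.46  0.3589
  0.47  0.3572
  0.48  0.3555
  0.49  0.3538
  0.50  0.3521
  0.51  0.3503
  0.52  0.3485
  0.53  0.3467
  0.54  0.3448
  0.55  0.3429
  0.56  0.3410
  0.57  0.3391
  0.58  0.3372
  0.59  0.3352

40.44

σ√T = 0.16 × 0.5000 = 0.0800
d₁ = [ln(232/227) + (0.083 − 0.019 + 0.16²/2)·0.25] / 0.0800 = [0.0218 + 0.0192] / 0.0800 = 0.5123 → 0.51
√T = √0.25 = 0.5000
φ(d₁) = φ(0.51) = 0.3503
e^(−qT) = e^(−0.019·0.25) = 0.9953
vega = S·e^(−qT)·φ(d₁)·√T = 232·0.9953·0.3503·0.5000 = 40.4438
(The put has the same vega.)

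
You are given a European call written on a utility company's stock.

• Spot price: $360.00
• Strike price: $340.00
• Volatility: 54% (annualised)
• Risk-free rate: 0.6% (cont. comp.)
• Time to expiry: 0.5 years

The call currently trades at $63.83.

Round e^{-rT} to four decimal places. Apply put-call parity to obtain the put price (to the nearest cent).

exp(−rT) = exp(−0.006·0.5) = 0.9970
Put-call parity: C − P = S − K·e^(−rT) = 360 − 340·0.9970 = 360 − 338.9800 = 21.0200
P = C − (C − P) = 63.83 − (21.0200) = 42.8100

$42.81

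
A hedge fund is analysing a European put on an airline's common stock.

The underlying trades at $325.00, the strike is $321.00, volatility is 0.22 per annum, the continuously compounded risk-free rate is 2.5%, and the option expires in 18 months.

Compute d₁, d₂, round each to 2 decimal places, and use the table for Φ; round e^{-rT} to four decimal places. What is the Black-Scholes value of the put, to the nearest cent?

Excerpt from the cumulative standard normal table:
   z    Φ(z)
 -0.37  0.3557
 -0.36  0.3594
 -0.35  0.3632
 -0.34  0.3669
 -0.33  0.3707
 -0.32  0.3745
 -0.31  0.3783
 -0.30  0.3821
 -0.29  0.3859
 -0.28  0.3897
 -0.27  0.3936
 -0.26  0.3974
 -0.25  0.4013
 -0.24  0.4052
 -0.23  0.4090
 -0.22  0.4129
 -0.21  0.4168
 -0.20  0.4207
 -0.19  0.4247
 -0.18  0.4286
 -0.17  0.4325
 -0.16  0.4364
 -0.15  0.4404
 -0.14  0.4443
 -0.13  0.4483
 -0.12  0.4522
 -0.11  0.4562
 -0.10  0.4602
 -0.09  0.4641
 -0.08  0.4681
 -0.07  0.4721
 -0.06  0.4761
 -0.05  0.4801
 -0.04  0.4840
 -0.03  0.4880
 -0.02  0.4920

$26.73

T = 1.5;  σ√T = 0.2694
d₁ = [ln(325/321) + (0.025 + 0.22²/2)·1.5] / 0.2694 = [0.0124 + 0.0738] / 0.2694 = 0.3199 which rounds to 0.32
d₂ = d₁ − σ√T = 0.3199 − 0.2694 = 0.0504 which rounds to 0.05
exp(−rT) = exp(−0.025·1.5) = 0.9632
N(−d₂) = N(-0.05) = 0.4801;  N(−d₁) = N(-0.32) = 0.3745
P = 321·0.9632·0.4801 − 325·0.3745 = 148.4408 − 121.7125 = 26.7283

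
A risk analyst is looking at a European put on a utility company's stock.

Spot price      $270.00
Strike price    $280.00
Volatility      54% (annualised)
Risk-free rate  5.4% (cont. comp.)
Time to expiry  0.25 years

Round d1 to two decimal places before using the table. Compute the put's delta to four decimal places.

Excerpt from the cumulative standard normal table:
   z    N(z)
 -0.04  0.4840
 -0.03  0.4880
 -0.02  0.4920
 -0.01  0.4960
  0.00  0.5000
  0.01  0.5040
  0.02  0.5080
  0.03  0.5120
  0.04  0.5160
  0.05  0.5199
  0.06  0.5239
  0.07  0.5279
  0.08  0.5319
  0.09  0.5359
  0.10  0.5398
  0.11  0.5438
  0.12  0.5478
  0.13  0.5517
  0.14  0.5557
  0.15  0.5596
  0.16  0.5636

-0.4801

σ√T = 0.54 × 0.5000 = 0.2700
d₁ = [ln(270/280) + (0.054 + 0.54²/2)·0.25] / 0.2700 = [-0.0364 + 0.0500] / 0.2700 = 0.0503 ≈ 0.05
N(d₁) = N(0.05) = 0.5199
Δ_put = N(d₁) − 1 = 0.5199 − 1 = -0.4801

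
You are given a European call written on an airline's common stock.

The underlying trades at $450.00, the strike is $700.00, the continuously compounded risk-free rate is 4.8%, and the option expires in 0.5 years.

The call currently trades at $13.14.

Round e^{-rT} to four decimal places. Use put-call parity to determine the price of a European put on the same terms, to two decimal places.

exp(−rT) = exp(−0.048·0.5) = 0.9763
Put-call parity: C − P = S − K·e^(−rT) = 450 − 700·0.9763 = 450 − 683.4100 = -233.4100
P = C − (C − P) = 13.14 − (-233.4100) = 246.5500

$246.55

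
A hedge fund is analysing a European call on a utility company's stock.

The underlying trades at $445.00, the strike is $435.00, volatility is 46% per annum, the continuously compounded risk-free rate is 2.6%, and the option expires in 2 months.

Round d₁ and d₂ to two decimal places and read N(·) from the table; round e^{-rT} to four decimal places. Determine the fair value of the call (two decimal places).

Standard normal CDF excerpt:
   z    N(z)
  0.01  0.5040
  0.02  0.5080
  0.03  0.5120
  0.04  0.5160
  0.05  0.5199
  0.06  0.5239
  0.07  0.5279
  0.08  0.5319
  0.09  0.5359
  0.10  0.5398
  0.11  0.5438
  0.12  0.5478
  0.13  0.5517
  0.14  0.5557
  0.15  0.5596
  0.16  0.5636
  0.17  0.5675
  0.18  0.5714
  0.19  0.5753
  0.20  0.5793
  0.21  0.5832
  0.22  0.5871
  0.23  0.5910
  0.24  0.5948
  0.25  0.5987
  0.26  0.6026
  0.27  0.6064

$39.50

σ√T = 0.46·√0.1667 = 0.1878
d₁ = [ln(445/435) + (0.026 + 0.46²/2)·0.1667] / 0.1878 = [0.0227 + 0.0220] / 0.1878 = 0.2380 → 0.24
d₂ = d₁ − σ√T = 0.2380 − 0.1878 = 0.0502 → 0.05
e^(−rT) = e^(−0.026·0.1667) = 0.9957
C = 445·N(0.24) − 435·0.9957·N(0.05) = 445·0.5948 − 435·0.9957·0.5199 = 264.6860 − 225.1840 = 39.5020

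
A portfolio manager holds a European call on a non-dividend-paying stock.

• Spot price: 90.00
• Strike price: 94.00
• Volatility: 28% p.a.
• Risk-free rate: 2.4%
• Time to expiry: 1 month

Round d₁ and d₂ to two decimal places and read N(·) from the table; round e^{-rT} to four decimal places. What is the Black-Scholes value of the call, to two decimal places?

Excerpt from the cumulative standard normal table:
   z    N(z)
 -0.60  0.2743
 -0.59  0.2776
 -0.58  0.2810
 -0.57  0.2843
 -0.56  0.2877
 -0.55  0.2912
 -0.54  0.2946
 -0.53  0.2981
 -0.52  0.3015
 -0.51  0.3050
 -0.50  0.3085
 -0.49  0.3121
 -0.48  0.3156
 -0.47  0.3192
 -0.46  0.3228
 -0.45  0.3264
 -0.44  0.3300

σ√T = 0.28 × 0.2887 = 0.0808
d₁ = [ln(90/94) + (0.024 + 0.28²/2)·0.08333] / 0.0808 = [-0.0435 + 0.0053] / 0.0808 = -0.4728 which rounds to -0.47
d₂ = d₁ − σ√T = -0.4728 − 0.0808 = -0.5537 which rounds to -0.55
exp(−rT) = exp(−0.024·0.08333) = 0.9980
N(d₁) = N(-0.47) = 0.3192;  N(d₂) = N(-0.55) = 0.2912
C = 90·0.3192 − 94·0.9980·0.2912 = 28.7280 − 27.3181 = 1.4099

1.41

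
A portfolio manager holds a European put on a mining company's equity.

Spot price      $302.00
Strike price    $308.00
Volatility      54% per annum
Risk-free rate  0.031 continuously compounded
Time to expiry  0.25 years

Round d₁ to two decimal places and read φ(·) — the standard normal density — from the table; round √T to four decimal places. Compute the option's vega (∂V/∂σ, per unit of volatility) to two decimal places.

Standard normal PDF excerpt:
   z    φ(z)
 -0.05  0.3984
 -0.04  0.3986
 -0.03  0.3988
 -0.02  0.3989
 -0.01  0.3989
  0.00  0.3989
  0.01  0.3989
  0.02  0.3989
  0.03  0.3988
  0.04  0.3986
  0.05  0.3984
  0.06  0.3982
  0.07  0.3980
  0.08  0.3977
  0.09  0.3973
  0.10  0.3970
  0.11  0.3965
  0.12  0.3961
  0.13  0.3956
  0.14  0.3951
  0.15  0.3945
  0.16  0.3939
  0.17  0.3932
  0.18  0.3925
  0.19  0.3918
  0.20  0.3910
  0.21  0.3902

σ√T = 0.54·√0.25 = 0.2700
d₁ = [ln(302/308) + (0.031 + 0.54²/2)·0.25] / 0.2700 = [-0.0197 + 0.0442] / 0.2700 = 0.0908 which rounds to 0.09
√T = √0.25 = 0.5000
φ(d₁) = φ(0.09) = 0.3973
vega = S·φ(d₁)·√T = 302·0.3973·0.5000 = 59.9923

59.99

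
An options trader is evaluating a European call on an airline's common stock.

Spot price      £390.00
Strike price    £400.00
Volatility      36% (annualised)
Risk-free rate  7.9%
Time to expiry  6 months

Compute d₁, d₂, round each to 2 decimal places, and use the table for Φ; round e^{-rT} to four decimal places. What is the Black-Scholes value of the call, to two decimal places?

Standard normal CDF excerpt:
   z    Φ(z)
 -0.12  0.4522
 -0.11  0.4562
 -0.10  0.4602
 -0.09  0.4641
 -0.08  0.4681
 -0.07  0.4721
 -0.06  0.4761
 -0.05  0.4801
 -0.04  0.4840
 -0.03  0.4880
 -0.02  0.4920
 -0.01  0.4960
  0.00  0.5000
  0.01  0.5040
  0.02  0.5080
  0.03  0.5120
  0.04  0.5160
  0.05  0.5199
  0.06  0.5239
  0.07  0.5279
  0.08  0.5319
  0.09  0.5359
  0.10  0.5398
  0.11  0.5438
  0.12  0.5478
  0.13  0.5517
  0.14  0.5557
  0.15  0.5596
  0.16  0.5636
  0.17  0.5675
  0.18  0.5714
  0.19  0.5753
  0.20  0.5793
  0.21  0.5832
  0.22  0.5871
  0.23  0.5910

σ√T = 0.36 × 0.7071 = 0.2546
d₁ = [ln(390/400) + (0.079 + 0.36²/2)·0.5] / 0.2546 = [-0.0253 + 0.0719] / 0.2546 = 0.1830 ≈ 0.18
d₂ = d₁ − σ√T = 0.1830 − 0.2546 = -0.0716 ≈ -0.07
e^(−rT) = e^(−0.079·0.5) = 0.9613
N(d₁) = N(0.18) = 0.5714;  N(d₂) = N(-0.07) = 0.4721
C = 390·0.5714 − 400·0.9613·0.4721 = 222.8460 − 181.5319 = 41.3141

£41.31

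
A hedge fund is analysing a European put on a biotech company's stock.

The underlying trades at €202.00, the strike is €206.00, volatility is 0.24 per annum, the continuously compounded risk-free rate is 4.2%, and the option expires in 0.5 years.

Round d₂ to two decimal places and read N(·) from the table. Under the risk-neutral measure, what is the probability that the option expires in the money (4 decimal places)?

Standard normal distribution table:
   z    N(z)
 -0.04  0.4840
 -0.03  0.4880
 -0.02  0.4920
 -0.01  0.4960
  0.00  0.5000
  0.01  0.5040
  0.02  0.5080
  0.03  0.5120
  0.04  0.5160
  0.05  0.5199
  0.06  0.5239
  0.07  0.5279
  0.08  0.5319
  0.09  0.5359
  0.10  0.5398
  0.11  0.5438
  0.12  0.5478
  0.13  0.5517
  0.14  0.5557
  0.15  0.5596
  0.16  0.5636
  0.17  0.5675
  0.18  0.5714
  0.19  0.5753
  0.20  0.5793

0.5319

T = 0.5;  σ√T = 0.1697
ln(S/K) + (r + σ²/2)T = ln(202/206) + (0.042 + 0.24²/2)·0.5 = -0.0196 + 0.0354 = 0.0158
d₁ = 0.0158 / 0.1697 = 0.0931 ⇒ 0.09
d₂ = d₁ − σ√T = 0.0931 − 0.1697 = -0.0767 ⇒ -0.08
Pr(exercise) under Q = N(−d₂) = N(0.08) = 0.5319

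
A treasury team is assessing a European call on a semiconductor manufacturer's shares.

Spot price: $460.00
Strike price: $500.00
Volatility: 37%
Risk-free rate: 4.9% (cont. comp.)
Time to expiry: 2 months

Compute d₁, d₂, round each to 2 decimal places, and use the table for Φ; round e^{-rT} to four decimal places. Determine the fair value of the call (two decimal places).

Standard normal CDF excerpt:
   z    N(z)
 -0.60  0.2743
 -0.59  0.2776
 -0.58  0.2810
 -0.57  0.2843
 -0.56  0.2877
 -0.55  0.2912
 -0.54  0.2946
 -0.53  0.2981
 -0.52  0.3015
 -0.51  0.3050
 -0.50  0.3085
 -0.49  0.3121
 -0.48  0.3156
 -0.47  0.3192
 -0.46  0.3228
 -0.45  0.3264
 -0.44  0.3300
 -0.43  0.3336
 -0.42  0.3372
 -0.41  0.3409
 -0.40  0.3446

T = 0.1667;  σ√T = 0.1511
d₁ = [ln(460/500) + (0.049 + 0.37²/2)·0.1667] / 0.1511 = [-0.0834 + 0.0196] / 0.1511 = -0.4224 ≈ -0.42
d₂ = d₁ − σ√T = -0.4224 − 0.1511 = -0.5735 ≈ -0.57
e^(−rT) = e^(−0.049·0.1667) = 0.9919
C = 460·N(-0.42) − 500·0.9919·N(-0.57) = 460·0.3372 − 500·0.9919·0.2843 = 155.1120 − 140.9986 = 14.1134

$14.11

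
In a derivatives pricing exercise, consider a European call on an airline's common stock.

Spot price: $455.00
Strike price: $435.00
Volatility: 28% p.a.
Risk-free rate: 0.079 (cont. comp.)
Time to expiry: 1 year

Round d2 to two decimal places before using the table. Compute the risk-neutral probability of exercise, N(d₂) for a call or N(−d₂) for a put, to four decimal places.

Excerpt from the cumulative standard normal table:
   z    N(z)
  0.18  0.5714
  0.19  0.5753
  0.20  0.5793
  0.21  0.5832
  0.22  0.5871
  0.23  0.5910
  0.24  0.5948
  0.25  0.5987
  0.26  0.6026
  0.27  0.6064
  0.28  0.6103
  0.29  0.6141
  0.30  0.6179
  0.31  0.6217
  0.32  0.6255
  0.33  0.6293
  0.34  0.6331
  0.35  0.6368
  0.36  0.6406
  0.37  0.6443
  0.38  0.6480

σ√T = 0.28 × 1.0000 = 0.2800
ln(S/K) + (r + σ²/2)T = ln(455/435) + (0.079 + 0.28²/2)·1 = 0.0450 + 0.1182 = 0.1632
d₁ = 0.1632 / 0.2800 = 0.5827 ≈ 0.58
d₂ = d₁ − σ√T = 0.5827 − 0.2800 = 0.3027 ≈ 0.30
Risk-neutral Pr[S_T > K] = N(d₂) = N(0.30) = 0.6179

0.6179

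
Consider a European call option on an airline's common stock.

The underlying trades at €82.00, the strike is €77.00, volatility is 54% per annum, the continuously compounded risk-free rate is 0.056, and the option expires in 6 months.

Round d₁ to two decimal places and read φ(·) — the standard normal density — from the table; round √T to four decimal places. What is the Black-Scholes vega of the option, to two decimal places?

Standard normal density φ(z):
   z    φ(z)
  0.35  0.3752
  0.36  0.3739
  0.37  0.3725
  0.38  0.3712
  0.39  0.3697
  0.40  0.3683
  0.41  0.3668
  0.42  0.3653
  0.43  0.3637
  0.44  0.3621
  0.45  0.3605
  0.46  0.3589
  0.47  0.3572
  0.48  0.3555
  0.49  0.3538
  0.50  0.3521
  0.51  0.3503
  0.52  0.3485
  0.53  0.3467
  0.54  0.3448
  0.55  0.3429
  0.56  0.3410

21.09

σ√T = 0.54 × 0.7071 = 0.3818
d₁ = [ln(82/77) + (0.056 + 0.54²/2)·0.5] / 0.3818 = [0.0629 + 0.1009] / 0.3818 = 0.4290 which rounds to 0.43
√T = √0.5 = 0.7071
φ(d₁) = φ(0.43) = 0.3637
vega = S·φ(d₁)·√T = 82·0.3637·0.7071 = 21.0881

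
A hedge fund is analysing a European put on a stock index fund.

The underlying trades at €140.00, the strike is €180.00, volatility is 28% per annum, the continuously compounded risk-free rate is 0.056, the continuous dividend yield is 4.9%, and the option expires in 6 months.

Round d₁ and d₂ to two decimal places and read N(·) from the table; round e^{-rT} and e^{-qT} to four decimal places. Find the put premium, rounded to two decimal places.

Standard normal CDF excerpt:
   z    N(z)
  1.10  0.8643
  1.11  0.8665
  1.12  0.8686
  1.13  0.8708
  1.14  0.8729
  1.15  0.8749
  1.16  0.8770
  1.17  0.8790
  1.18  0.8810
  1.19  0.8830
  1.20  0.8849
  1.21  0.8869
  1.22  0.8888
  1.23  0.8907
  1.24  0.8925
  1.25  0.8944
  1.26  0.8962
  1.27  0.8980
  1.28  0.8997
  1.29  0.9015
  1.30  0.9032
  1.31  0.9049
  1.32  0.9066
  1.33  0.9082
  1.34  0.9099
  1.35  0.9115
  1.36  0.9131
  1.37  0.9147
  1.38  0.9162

€40.02

σ√T = 0.28·√0.5 = 0.1980
ln(S/K) + (r − q + σ²/2)T = ln(140/180) + (0.056 − 0.049 + 0.28²/2)·0.5 = -0.2513 + 0.0231 = -0.2282
d₁ = -0.2282 / 0.1980 = -1.1527 which rounds to -1.15
d₂ = d₁ − σ√T = -1.1527 − 0.1980 = -1.3506 which rounds to -1.35
exp(−qT) = exp(−0.049·0.5) = 0.9758;  exp(−rT) = exp(−0.056·0.5) = 0.9724
P = 180·0.9724·N(1.35) − 140·0.9758·N(1.15) = 180·0.9724·0.9115 − 140·0.9758·0.8749 = 159.5417 − 119.5218 = 40.0198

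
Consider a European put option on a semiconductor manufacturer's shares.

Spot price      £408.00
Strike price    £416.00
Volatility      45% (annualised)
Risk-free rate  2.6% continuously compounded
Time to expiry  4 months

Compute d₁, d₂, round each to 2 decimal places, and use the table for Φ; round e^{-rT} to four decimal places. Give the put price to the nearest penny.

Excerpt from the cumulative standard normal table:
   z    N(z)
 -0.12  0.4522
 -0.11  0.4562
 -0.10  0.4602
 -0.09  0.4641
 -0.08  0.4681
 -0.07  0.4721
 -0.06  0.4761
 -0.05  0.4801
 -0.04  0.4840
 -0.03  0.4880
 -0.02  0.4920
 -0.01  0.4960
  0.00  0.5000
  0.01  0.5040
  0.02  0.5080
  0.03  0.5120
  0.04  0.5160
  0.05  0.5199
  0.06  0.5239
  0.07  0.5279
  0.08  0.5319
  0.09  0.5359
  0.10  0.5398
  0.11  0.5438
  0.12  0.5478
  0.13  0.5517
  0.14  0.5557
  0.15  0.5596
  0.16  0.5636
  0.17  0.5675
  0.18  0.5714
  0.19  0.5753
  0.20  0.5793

σ√T = 0.45·√0.3333 = 0.2598
ln(S/K) + (r + σ²/2)T = ln(408/416) + (0.026 + 0.45²/2)·0.3333 = -0.0194 + 0.0424 = 0.0230
d₁ = 0.0230 / 0.2598 = 0.0885 → 0.09
d₂ = d₁ − σ√T = 0.0885 − 0.2598 = -0.1713 → -0.17
exp(−rT) = exp(−0.026·0.3333) = 0.9914
N(−d₂) = N(0.17) = 0.5675;  N(−d₁) = N(-0.09) = 0.4641
P = 416·0.9914·0.5675 − 408·0.4641 = 234.0497 − 189.3528 = 44.6969

£44.70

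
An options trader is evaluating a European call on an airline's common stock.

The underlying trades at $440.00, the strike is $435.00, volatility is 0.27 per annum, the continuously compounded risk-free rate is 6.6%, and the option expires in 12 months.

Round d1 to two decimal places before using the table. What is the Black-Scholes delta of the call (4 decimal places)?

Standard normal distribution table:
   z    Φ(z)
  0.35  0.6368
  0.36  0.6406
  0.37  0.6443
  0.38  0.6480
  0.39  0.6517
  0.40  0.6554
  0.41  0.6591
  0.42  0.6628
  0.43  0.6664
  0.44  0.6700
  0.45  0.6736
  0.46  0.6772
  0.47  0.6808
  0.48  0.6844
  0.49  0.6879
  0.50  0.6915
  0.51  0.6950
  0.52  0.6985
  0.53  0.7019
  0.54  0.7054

0.6628

T = 1;  σ√T = 0.2700
d₁ = [ln(440/435) + (0.066 + 0.27²/2)·1] / 0.2700 = [0.0114 + 0.1025] / 0.2700 = 0.4218 → 0.42
N(d₁) = N(0.42) = 0.6628
Δ_call = N(d₁) = 0.6628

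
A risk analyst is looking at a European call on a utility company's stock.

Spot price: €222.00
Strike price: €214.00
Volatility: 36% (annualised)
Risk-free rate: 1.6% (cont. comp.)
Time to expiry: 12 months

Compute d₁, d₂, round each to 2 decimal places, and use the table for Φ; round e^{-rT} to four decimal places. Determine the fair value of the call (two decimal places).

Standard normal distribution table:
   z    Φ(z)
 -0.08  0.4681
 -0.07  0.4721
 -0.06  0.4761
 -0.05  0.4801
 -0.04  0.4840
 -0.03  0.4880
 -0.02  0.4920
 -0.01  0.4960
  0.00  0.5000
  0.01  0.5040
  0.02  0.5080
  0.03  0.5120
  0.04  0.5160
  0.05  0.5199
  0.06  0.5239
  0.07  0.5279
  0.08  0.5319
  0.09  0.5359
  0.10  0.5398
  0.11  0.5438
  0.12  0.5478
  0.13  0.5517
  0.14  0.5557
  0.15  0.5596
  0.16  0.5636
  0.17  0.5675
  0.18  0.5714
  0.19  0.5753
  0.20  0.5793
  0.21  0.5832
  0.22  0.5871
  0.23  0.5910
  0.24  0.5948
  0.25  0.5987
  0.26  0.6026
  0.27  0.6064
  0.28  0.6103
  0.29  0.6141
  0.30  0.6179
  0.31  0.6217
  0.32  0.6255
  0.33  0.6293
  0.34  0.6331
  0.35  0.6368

€36.93

T = 1;  σ√T = 0.3600
ln(S/K) + (r + σ²/2)T = ln(222/214) + (0.016 + 0.36²/2)·1 = 0.0367 + 0.0808 = 0.1175
d₁ = 0.1175 / 0.3600 = 0.3264 → 0.33
d₂ = d₁ − σ√T = 0.3264 − 0.3600 = -0.0336 → -0.03
e^(−rT) = e^(−0.016·1) = 0.9841
N(d₁) = N(0.33) = 0.6293;  N(d₂) = N(-0.03) = 0.4880
C = 222·0.6293 − 214·0.9841·0.4880 = 139.7046 − 102.7715 = 36.9331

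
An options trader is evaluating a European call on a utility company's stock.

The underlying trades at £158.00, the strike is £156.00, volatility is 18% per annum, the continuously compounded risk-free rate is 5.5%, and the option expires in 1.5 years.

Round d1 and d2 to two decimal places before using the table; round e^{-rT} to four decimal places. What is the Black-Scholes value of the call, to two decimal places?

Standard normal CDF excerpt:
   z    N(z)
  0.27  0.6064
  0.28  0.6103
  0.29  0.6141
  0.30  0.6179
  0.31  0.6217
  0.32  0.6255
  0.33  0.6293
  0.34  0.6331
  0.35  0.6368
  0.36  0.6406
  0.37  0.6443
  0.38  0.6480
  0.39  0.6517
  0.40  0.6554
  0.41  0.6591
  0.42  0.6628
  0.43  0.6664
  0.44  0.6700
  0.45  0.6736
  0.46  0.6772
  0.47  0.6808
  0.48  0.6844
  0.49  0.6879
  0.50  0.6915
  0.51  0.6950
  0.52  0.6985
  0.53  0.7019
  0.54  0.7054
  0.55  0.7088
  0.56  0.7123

σ√T = 0.18·√1.5 = 0.2205
d₁ = [ln(158/156) + (0.055 + 0.18²/2)·1.5] / 0.2205 = [0.0127 + 0.1068] / 0.2205 = 0.5422 ⇒ 0.54
d₂ = d₁ − σ√T = 0.5422 − 0.2205 = 0.3218 ⇒ 0.32
e^(−rT) = e^(−0.055·1.5) = 0.9208
C = 158·N(0.54) − 156·0.9208·N(0.32) = 158·0.7054 − 156·0.9208·0.6255 = 111.4532 − 89.8498 = 21.6034

£21.60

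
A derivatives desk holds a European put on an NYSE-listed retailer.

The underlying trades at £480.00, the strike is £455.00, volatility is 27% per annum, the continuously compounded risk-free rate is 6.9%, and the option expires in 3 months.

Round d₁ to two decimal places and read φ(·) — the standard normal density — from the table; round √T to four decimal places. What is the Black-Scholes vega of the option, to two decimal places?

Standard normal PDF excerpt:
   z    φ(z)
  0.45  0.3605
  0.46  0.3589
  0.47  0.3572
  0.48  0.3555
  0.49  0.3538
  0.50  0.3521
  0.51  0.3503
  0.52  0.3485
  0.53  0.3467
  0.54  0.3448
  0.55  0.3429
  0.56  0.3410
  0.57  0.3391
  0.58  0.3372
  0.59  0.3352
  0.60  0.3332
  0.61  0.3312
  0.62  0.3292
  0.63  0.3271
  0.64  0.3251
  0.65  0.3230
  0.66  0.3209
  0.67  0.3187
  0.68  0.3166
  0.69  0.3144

80.45

σ√T = 0.27 × 0.5000 = 0.1350
d₁ = [ln(480/455) + (0.069 + ½·0.27²)·0.25] / (σ√T) = (0.0535 + 0.0264) / 0.1350 = 0.5915 ≈ 0.59
√T = √0.25 = 0.5000
φ(d₁) = φ(0.59) = 0.3352
vega = S·φ(d₁)·√T = 480·0.3352·0.5000 = 80.4480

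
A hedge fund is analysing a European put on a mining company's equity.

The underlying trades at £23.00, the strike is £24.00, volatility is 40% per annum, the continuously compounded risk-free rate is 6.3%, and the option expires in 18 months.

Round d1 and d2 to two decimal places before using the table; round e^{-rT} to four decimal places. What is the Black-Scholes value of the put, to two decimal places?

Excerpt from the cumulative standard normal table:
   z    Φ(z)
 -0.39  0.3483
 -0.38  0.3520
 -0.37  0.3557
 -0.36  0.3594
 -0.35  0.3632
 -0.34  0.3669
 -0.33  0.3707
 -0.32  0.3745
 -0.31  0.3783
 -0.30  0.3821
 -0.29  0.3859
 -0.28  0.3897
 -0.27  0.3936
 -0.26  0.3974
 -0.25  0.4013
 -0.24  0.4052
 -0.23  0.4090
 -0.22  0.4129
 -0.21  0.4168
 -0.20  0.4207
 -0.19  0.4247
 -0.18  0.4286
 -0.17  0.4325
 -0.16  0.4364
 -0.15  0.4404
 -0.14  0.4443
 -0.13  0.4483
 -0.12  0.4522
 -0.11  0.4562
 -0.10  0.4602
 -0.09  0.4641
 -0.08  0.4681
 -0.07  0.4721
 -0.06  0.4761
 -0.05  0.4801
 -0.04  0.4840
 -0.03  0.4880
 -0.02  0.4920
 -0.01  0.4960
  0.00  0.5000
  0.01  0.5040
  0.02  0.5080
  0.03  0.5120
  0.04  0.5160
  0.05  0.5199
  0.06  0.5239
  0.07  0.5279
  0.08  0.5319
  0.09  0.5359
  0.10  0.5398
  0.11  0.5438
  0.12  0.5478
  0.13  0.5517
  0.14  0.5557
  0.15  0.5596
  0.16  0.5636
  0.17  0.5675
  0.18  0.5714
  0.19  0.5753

σ√T = 0.4 × 1.2247 = 0.4899
d₁ = [ln(23/24) + (0.063 + 0.4²/2)·1.5] / 0.4899 = [-0.0426 + 0.2145] / 0.4899 = 0.3510 ⇒ 0.35
d₂ = d₁ − σ√T = 0.3510 − 0.4899 = -0.1389 ⇒ -0.14
e^(−rT) = e^(−0.063·1.5) = 0.9098
N(−d₂) = N(0.14) = 0.5557;  N(−d₁) = N(-0.35) = 0.3632
P = 24·0.9098·0.5557 − 23·0.3632 = 12.1338 − 8.3536 = 3.7802

£3.78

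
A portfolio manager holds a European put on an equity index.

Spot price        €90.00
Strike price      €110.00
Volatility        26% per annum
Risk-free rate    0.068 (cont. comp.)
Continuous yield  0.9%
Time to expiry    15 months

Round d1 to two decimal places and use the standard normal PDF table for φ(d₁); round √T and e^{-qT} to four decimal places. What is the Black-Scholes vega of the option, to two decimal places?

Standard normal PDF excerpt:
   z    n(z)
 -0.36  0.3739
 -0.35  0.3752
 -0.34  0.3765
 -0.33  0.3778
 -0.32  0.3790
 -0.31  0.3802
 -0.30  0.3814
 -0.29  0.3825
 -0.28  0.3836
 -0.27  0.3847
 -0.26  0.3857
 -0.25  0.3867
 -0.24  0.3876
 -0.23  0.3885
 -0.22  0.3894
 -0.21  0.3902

σ√T = 0.26·√1.25 = 0.2907
d₁ = [ln(90/110) + (0.068 − 0.009 + 0.26²/2)·1.25] / 0.2907 = [-0.2007 + 0.1160] / 0.2907 = -0.2913 which rounds to -0.29
√T = √1.25 = 1.1180
φ(d₁) = φ(-0.29) = 0.3825
e^(−qT) = e^(−0.009·1.25) = 0.9888
vega = S·e^(−qT)·φ(d₁)·√T = 90·0.9888·0.3825·1.1180 = 38.0561
(Vega is the same for a European call and put with the same parameters.)

38.06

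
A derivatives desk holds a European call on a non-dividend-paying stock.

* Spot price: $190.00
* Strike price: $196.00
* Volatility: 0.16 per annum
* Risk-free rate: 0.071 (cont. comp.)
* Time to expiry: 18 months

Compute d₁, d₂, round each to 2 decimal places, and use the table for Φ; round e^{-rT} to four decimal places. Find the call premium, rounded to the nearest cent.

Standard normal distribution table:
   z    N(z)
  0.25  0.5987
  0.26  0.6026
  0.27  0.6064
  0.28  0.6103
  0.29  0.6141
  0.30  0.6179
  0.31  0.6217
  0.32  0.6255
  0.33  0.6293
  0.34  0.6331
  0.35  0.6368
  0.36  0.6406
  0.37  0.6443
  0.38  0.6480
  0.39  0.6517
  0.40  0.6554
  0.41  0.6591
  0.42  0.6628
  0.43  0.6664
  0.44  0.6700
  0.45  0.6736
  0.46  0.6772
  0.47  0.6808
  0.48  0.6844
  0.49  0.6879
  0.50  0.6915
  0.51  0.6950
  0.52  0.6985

$21.83

σ√T = 0.16·√1.5 = 0.1960
d₁ = [ln(190/196) + (0.071 + 0.16²/2)·1.5] / 0.1960 = [-0.0311 + 0.1257] / 0.1960 = 0.4828 ⇒ 0.48
d₂ = d₁ − σ√T = 0.4828 − 0.1960 = 0.2868 ⇒ 0.29
e^(−rT) = e^(−0.071·1.5) = 0.8990
C = 190·N(0.48) − 196·0.8990·N(0.29) = 190·0.6844 − 196·0.8990·0.6141 = 130.0360 − 108.2069 = 21.8291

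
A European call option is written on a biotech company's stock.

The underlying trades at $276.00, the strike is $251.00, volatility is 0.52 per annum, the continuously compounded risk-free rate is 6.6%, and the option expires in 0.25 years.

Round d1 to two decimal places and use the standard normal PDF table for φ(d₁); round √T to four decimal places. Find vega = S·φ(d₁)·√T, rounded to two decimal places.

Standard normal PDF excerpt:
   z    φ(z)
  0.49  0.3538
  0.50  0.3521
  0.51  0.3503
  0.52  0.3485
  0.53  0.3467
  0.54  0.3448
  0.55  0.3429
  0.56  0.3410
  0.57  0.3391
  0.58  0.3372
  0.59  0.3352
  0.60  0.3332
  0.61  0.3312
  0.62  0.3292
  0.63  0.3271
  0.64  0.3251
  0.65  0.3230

47.06

T = 0.25;  σ√T = 0.2600
d₁ = [ln(276/251) + (0.066 + 0.52²/2)·0.25] / 0.2600 = [0.0949 + 0.0503] / 0.2600 = 0.5586 ≈ 0.56
√T = √0.25 = 0.5000
φ(d₁) = φ(0.56) = 0.3410
vega = S·φ(d₁)·√T = 276·0.3410·0.5000 = 47.0580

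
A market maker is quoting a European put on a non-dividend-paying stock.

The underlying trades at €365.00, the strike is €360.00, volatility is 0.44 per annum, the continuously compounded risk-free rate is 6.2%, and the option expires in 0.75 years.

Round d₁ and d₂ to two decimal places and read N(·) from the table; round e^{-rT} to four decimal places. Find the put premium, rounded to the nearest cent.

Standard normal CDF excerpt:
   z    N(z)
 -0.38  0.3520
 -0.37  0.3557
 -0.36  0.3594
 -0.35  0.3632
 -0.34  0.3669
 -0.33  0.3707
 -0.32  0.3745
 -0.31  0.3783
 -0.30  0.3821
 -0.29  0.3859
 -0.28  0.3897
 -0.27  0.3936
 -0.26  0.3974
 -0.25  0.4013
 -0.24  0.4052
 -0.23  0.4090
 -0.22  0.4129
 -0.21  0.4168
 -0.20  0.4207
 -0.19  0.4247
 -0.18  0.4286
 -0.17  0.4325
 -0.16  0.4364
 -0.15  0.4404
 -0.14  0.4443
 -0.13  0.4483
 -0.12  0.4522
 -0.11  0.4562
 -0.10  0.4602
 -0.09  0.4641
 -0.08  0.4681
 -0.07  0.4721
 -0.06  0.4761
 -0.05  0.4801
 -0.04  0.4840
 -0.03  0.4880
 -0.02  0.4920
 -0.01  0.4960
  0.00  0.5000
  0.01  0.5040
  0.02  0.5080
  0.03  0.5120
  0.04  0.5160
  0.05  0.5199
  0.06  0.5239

€43.38

T = 0.75;  σ√T = 0.3811
ln(S/K) + (r + σ²/2)T = ln(365/360) + (0.062 + 0.44²/2)·0.75 = 0.0138 + 0.1191 = 0.1329
d₁ = 0.1329 / 0.3811 = 0.3488 ≈ 0.35
d₂ = d₁ − σ√T = 0.3488 − 0.3811 = -0.0323 ≈ -0.03
e^(−rT) = e^(−0.062·0.75) = 0.9546
N(−d₂) = N(0.03) = 0.5120;  N(−d₁) = N(-0.35) = 0.3632
P = 360·0.9546·0.5120 − 365·0.3632 = 175.9519 − 132.5680 = 43.3839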